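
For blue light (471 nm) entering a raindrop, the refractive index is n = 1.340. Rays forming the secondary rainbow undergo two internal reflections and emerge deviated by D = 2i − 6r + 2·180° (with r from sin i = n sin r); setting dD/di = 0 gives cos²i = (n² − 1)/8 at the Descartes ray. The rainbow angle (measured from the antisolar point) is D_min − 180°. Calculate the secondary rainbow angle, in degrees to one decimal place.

cos²i = (1.79560 − 1)/8 = 0.09945; i = arccos(0.31536) = 71.618°.
sin r = sin 71.618°/1.340 = 0.70819; r = 45.088°.
D_min = 2·71.618° − 6·45.088° + 360° = 232.709°.
Rainbow angle = D_min − 180° = 52.709°.

52.7°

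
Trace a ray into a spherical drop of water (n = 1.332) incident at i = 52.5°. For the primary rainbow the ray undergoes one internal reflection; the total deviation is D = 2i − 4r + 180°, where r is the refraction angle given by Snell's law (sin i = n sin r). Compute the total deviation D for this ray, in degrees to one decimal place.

sin r = sin 52.5° / 1.332 = 0.7934/1.332 = 0.5956; r = 36.56°.
D = 2·52.5° − 4·36.56° + 180° = 105.00° − 146.22° + 180° = 138.78°.

138.8°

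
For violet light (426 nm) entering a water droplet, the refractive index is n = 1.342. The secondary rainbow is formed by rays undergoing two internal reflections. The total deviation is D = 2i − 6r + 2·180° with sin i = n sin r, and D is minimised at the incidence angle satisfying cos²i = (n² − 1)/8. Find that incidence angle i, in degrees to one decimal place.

71.6°

cos²i = (1.342² − 1)/8 = (1.80096 − 1)/8 = 0.10012.
cos i = 0.31642, so i = 71.554°.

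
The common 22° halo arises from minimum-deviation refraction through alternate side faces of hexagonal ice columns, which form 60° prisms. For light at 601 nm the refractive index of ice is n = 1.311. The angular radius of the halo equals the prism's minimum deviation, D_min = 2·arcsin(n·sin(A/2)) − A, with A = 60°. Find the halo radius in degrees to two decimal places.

21.92°

n·sin(A/2) = 1.311 × sin 30° = 1.311 × 0.5000 = 0.6555.
D_min = 2·arcsin(0.6555) − 60° = 2 × 40.958° − 60° = 21.915°.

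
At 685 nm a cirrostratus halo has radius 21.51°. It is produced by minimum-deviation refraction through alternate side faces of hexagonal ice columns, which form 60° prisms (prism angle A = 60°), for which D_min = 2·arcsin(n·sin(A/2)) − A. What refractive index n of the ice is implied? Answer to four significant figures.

Rearranging: n = sin((D_min + A)/2) / sin(A/2).
(D_min + A)/2 = (21.51° + 60°)/2 = 40.755°.
n = sin 40.755° / sin 30° = 0.6528 / 0.5000 = 1.3057.

1.306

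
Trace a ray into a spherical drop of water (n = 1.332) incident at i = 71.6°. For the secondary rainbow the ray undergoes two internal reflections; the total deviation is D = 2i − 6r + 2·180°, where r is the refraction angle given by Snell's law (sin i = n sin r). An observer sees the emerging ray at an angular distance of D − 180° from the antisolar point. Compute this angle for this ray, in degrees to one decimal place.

50.6°

sin r = sin 71.6° / 1.332 = 0.9489/1.332 = 0.7124; r = 45.43°.
D = 2·71.6° − 6·45.43° + 2·180° = 143.20° − 272.57° + 360° = 230.63°.
Angle from antisolar point = D − 180° = 50.63°.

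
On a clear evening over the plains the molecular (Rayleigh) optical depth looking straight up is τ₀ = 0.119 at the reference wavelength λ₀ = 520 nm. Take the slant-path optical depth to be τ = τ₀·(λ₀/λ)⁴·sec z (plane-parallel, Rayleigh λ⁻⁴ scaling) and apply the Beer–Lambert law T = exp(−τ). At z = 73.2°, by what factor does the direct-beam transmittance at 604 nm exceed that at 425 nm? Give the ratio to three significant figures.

2.01

Airmass: sec 73.2° = 3.4598.
τ(604 nm) = 0.119 × (520/604)⁴ × 3.4598 = 0.119 × 0.5494 × 3.4598 = 0.2262.
τ(425 nm) = 0.119 × (520/425)⁴ × 3.4598 = 0.119 × 2.2411 × 3.4598 = 0.9227.
T(604)/T(425) = exp(τ_B − τ_A) = exp(0.6965) = 2.0067.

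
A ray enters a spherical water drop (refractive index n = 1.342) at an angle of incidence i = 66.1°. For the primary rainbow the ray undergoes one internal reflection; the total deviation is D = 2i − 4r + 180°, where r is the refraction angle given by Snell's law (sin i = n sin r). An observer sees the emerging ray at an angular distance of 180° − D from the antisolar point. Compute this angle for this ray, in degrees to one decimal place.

sin r = sin 66.1° / 1.342 = 0.9143/1.342 = 0.6813; r = 42.94°.
D = 2·66.1° − 4·42.94° + 180° = 132.20° − 171.77° + 180° = 140.43°.
Angle from antisolar point = 180° − D = 39.57°.

39.6°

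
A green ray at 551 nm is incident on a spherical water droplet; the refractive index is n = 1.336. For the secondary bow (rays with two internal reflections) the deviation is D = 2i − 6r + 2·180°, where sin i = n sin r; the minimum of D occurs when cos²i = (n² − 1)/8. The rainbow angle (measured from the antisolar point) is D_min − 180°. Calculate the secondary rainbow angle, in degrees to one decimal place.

cos²i = (1.78490 − 1)/8 = 0.09811; i = arccos(0.31323) = 71.746°.
sin r = sin 71.746°/1.336 = 0.71084; r = 45.303°.
D_min = 2·71.746° − 6·45.303° + 360° = 231.674°.
Rainbow angle = D_min − 180° = 51.674°.

51.7°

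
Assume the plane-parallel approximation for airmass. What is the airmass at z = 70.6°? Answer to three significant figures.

X = sec z = 1/cos 70.6° = 1/0.3322 = 3.0106.

3.01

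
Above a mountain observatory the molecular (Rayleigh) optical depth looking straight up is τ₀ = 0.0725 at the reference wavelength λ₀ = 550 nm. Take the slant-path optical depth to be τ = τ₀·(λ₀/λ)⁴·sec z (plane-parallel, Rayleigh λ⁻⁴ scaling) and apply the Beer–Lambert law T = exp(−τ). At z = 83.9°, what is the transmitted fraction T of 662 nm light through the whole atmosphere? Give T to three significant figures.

sec 83.9° = 9.4105.
τ = 0.0725 × (550/662)⁴ × 9.4105 = 0.0725 × 0.4765 × 9.4105 = 0.3251.
T = exp(−0.3251) = 0.7225.

0.722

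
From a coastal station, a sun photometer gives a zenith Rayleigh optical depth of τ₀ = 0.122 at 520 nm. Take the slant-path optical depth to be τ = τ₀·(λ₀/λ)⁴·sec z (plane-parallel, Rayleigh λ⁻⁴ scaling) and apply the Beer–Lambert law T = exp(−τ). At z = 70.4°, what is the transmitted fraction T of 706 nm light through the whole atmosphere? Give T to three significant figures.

sec 70.4° = 2.9811.
τ = 0.122 × (520/706)⁴ × 2.9811 = 0.122 × 0.2943 × 2.9811 = 0.1070.
T = exp(−0.1070) = 0.8985.

0.898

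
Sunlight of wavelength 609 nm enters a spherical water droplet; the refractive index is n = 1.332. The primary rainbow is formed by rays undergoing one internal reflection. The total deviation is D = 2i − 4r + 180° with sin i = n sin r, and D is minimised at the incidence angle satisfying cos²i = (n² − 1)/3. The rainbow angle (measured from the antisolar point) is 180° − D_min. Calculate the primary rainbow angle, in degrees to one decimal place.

42.2°

cos²i = (1.77422 − 1)/3 = 0.25807; i = arccos(0.50801) = 59.469°.
sin r = sin 59.469°/1.332 = 0.64666; r = 40.290°.
D_min = 2·59.469° − 4·40.290° + 180° = 137.776°.
Rainbow angle = 180° − D_min = 42.224°.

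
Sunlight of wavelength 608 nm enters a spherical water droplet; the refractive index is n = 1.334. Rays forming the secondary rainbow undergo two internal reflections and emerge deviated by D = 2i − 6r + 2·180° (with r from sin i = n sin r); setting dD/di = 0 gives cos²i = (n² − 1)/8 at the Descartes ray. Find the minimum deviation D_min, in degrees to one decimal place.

231.2°

cos²i = (1.77956 − 1)/8 = 0.09744; i = arccos(0.31216) = 71.810°.
sin r = sin 71.810°/1.334 = 0.71217; r = 45.411°.
D_min = 2·71.810° − 6·45.411° + 360° = 231.153°.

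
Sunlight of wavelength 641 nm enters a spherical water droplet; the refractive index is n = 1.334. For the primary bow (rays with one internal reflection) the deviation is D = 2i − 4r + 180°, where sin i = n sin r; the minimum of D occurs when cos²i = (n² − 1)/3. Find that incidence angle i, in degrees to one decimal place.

59.4°

cos²i = (1.334² − 1)/3 = (1.77956 − 1)/3 = 0.25985.
cos i = 0.50976, so i = 59.352°.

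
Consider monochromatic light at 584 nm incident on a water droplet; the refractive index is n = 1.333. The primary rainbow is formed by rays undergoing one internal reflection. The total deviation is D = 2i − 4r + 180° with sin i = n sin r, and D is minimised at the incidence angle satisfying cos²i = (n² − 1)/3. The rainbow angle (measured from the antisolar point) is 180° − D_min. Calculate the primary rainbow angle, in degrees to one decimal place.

42.1°

cos²i = (1.77689 − 1)/3 = 0.25896; i = arccos(0.50888) = 59.410°.
sin r = sin 59.410°/1.333 = 0.64579; r = 40.225°.
D_min = 2·59.410° − 4·40.225° + 180° = 137.922°.
Rainbow angle = 180° − D_min = 42.078°.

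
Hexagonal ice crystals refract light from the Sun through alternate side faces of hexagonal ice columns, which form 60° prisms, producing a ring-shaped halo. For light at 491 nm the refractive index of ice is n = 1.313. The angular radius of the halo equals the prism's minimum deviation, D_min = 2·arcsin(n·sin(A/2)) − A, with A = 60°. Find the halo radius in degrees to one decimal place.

22.1°

n·sin(A/2) = 1.313 × sin 30° = 1.313 × 0.5000 = 0.6565.
D_min = 2·arcsin(0.6565) − 60° = 2 × 41.033° − 60° = 22.067°.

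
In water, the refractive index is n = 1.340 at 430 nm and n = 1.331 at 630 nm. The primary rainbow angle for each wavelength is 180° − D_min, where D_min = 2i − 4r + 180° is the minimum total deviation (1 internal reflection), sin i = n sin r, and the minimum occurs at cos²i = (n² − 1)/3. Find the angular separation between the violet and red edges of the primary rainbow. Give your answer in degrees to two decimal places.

1.30°

At 430 nm (n = 1.340): cos²i = 0.26520 → i = 59.004°, r = 39.770°, D_min = 138.929°, rainbow angle = 41.071°.
At 630 nm (n = 1.331): cos²i = 0.25719 → i = 59.527°, r = 40.356°, D_min = 137.630°, rainbow angle = 42.370°.
Angular width = |41.071° − 42.370°| = 1.299°.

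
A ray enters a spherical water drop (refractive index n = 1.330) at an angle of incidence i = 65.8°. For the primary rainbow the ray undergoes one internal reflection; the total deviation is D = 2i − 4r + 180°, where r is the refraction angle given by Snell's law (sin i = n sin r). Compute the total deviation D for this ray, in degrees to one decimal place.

138.4°

sin r = sin 65.8° / 1.330 = 0.9121/1.330 = 0.6858; r = 43.30°.
D = 2·65.8° − 4·43.30° + 180° = 131.60° − 173.20° + 180° = 138.40°.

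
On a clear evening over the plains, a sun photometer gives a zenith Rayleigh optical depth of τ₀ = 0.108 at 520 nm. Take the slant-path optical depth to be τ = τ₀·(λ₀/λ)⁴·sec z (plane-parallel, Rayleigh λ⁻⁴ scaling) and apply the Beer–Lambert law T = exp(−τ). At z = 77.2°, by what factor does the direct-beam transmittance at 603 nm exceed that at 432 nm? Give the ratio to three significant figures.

2.13

Airmass: sec 77.2° = 4.5137.
τ(603 nm) = 0.108 × (520/603)⁴ × 4.5137 = 0.108 × 0.5530 × 4.5137 = 0.2696.
τ(432 nm) = 0.108 × (520/432)⁴ × 4.5137 = 0.108 × 2.0993 × 4.5137 = 1.0234.
T(603)/T(432) = exp(τ_B − τ_A) = exp(0.7538) = 2.1250.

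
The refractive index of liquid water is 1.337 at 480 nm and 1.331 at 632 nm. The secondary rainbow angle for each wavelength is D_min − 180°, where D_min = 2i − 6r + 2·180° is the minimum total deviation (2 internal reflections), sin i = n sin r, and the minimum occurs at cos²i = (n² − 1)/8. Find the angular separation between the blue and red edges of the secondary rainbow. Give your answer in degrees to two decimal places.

At 480 nm (n = 1.337): cos²i = 0.09845 → i = 71.714°, r = 45.249°, D_min = 231.934°, rainbow angle = 51.934°.
At 632 nm (n = 1.331): cos²i = 0.09645 → i = 71.907°, r = 45.575°, D_min = 230.365°, rainbow angle = 50.365°.
Angular width = |51.934° − 50.365°| = 1.569°.

1.57°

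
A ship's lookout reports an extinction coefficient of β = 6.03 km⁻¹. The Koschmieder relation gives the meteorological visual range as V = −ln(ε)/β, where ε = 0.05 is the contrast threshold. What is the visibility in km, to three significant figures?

0.497 km

V = −ln(0.05) / 6.03 = 2.996 / 6.03 = 0.4968 km.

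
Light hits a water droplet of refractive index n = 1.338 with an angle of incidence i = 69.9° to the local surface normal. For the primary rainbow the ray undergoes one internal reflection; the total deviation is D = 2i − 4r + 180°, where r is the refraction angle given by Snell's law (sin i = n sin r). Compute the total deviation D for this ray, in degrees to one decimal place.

sin r = sin 69.9° / 1.338 = 0.9391/1.338 = 0.7019; r = 44.58°.
D = 2·69.9° − 4·44.58° + 180° = 139.80° − 178.31° + 180° = 141.49°.

141.5°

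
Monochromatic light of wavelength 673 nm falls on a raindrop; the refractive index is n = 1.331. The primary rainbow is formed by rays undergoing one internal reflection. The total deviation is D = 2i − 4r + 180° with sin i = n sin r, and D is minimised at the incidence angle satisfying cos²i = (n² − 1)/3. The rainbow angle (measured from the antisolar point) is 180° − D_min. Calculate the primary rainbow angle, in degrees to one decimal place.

cos²i = (1.77156 − 1)/3 = 0.25719; i = arccos(0.50714) = 59.527°.
sin r = sin 59.527°/1.331 = 0.64753; r = 40.356°.
D_min = 2·59.527° − 4·40.356° + 180° = 137.630°.
Rainbow angle = 180° − D_min = 42.370°.

42.4°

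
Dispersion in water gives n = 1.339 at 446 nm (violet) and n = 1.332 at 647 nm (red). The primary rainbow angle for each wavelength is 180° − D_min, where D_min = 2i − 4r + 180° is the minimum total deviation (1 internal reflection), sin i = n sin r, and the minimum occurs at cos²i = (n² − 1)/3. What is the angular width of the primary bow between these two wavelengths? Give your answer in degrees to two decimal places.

1.01°

At 446 nm (n = 1.339): cos²i = 0.26431 → i = 59.062°, r = 39.834°, D_min = 138.786°, rainbow angle = 41.214°.
At 647 nm (n = 1.332): cos²i = 0.25807 → i = 59.469°, r = 40.290°, D_min = 137.776°, rainbow angle = 42.224°.
Angular width = |41.214° − 42.224°| = 1.010°.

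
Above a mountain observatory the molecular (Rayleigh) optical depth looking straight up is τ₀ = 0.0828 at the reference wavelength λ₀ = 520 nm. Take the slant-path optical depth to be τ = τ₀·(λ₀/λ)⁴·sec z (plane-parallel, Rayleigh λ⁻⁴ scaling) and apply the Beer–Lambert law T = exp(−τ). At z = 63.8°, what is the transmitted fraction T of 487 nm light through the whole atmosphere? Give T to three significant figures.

0.784

sec 63.8° = 2.2650.
τ = 0.0828 × (520/487)⁴ × 2.2650 = 0.0828 × 1.2999 × 2.2650 = 0.2438.
T = exp(−0.2438) = 0.7837.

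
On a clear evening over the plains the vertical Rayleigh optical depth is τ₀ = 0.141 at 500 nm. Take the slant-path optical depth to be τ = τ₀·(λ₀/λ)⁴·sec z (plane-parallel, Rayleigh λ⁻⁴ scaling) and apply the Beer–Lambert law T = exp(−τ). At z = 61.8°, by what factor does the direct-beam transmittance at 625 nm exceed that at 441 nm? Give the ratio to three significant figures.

1.45

Airmass: sec 61.8° = 2.1162.
τ(625 nm) = 0.141 × (500/625)⁴ × 2.1162 = 0.141 × 0.4096 × 2.1162 = 0.1222.
τ(441 nm) = 0.141 × (500/441)⁴ × 2.1162 = 0.141 × 1.6524 × 2.1162 = 0.4931.
T(625)/T(441) = exp(τ_B − τ_A) = exp(0.3708) = 1.4490.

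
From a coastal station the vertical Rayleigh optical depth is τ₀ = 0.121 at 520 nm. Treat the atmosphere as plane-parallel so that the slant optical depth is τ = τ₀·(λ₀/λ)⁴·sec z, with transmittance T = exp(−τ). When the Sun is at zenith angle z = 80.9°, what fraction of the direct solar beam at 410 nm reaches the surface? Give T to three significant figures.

sec 80.9° = 6.3228.
τ = 0.121 × (520/410)⁴ × 6.3228 = 0.121 × 2.5875 × 6.3228 = 1.9796.
T = exp(−1.9796) = 0.1381.

0.138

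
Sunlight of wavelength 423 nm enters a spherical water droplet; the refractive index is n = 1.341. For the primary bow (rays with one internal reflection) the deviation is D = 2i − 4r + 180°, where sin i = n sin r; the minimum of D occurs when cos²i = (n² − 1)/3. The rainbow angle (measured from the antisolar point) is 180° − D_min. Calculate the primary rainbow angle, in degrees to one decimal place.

40.9°

cos²i = (1.79828 − 1)/3 = 0.26609; i = arccos(0.51584) = 58.946°.
sin r = sin 58.946°/1.341 = 0.63884; r = 39.705°.
D_min = 2·58.946° − 4·39.705° + 180° = 139.071°.
Rainbow angle = 180° − D_min = 40.929°.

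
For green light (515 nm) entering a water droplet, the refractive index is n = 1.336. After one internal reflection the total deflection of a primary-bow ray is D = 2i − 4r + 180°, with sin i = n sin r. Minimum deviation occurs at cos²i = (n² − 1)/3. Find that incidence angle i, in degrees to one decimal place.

cos²i = (1.336² − 1)/3 = (1.78490 − 1)/3 = 0.26163.
cos i = 0.51150, so i = 59.236°.

59.2°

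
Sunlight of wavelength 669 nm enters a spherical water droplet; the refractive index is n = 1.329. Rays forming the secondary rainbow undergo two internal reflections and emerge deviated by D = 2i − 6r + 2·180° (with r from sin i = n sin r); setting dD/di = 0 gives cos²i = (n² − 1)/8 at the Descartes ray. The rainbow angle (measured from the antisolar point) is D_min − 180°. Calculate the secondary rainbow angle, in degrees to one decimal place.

49.8°

cos²i = (1.76624 − 1)/8 = 0.09578; i = arccos(0.30948) = 71.972°.
sin r = sin 71.972°/1.329 = 0.71550; r = 45.685°.
D_min = 2·71.972° − 6·45.685° + 360° = 229.837°.
Rainbow angle = D_min − 180° = 49.837°.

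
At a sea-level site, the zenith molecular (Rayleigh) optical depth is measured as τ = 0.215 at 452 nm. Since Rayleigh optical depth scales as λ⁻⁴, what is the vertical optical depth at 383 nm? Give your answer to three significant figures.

0.417

τ(383 nm) = τ(452 nm) × (452/383)⁴ = 0.215 × (1.1802)⁴ = 0.215 × 1.9398 = 0.4171.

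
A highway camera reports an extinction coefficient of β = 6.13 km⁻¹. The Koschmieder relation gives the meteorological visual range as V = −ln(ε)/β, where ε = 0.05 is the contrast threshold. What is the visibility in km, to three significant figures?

0.489 km

V = −ln(0.05) / 6.13 = 2.996 / 6.13 = 0.4887 km.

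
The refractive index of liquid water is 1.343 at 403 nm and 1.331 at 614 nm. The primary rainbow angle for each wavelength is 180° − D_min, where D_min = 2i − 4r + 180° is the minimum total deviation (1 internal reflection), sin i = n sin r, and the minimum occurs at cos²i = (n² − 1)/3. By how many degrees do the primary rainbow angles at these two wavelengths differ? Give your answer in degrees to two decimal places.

1.72°

At 403 nm (n = 1.343): cos²i = 0.26788 → i = 58.830°, r = 39.577°, D_min = 139.354°, rainbow angle = 40.646°.
At 614 nm (n = 1.331): cos²i = 0.25719 → i = 59.527°, r = 40.356°, D_min = 137.630°, rainbow angle = 42.370°.
Angular width = |40.646° − 42.370°| = 1.724°.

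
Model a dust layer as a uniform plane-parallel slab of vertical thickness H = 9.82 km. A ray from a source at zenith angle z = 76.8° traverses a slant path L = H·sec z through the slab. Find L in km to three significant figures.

43.0 km

sec z = 1/cos 76.8° = 4.3792.
L = 9.82 × 4.3792 = 43.004 km.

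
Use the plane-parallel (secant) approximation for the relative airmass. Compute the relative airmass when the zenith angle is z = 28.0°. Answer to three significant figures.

1.13

X = sec z = 1/cos 28.0° = 1/0.8829 = 1.1326.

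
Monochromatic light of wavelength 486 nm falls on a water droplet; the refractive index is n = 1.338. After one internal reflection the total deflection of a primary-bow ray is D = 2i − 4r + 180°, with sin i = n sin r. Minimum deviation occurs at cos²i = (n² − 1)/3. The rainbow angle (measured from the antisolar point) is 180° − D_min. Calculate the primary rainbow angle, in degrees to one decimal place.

cos²i = (1.79024 − 1)/3 = 0.26341; i = arccos(0.51324) = 59.120°.
sin r = sin 59.120°/1.338 = 0.64144; r = 39.899°.
D_min = 2·59.120° − 4·39.899° + 180° = 138.643°.
Rainbow angle = 180° − D_min = 41.357°.

41.4°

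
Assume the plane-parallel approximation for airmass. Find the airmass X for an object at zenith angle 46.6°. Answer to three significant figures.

1.46

X = sec z = 1/cos 46.6° = 1/0.6871 = 1.4554.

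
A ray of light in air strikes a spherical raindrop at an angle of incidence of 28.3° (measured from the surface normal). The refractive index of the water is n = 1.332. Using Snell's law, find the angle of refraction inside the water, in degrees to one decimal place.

Snell: sin θ_r = sin θ_i / n = sin 28.3° / 1.332 = 0.4741 / 1.332 = 0.3559.
θ_r = arcsin(0.3559) = 20.85°.

20.8°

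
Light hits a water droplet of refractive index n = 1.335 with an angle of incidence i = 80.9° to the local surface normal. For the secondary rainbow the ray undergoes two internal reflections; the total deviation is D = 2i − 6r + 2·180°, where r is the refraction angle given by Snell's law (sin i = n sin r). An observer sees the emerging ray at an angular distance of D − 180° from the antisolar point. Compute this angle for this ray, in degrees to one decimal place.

sin r = sin 80.9° / 1.335 = 0.9874/1.335 = 0.7396; r = 47.70°.
D = 2·80.9° − 6·47.70° + 2·180° = 161.80° − 286.20° + 360° = 235.60°.
Angle from antisolar point = D − 180° = 55.60°.

55.6°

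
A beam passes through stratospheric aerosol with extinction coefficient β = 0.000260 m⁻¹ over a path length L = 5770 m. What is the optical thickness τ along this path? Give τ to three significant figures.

1.50

τ = β·L = 0.000260 × 5770 = 1.5002.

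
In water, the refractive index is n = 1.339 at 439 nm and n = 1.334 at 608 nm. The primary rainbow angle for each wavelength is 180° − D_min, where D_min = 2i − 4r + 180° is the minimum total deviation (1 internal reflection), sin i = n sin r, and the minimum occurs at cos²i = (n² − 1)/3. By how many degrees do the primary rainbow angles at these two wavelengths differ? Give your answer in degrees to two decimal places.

0.72°

At 439 nm (n = 1.339): cos²i = 0.26431 → i = 59.062°, r = 39.834°, D_min = 138.786°, rainbow angle = 41.214°.
At 608 nm (n = 1.334): cos²i = 0.25985 → i = 59.352°, r = 40.159°, D_min = 138.067°, rainbow angle = 41.933°.
Angular width = |41.214° − 41.933°| = 0.719°.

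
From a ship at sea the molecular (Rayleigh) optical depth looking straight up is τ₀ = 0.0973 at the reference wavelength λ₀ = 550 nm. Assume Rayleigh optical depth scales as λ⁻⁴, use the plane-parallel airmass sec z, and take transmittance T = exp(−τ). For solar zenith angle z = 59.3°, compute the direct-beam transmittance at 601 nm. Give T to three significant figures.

0.875

sec 59.3° = 1.9587.
τ = 0.0973 × (550/601)⁴ × 1.9587 = 0.0973 × 0.7014 × 1.9587 = 0.1337.
T = exp(−0.1337) = 0.8749.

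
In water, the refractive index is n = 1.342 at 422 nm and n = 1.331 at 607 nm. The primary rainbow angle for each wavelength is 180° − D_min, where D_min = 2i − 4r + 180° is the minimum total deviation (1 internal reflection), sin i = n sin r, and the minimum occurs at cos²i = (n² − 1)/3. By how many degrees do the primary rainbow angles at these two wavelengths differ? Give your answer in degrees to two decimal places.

1.58°

At 422 nm (n = 1.342): cos²i = 0.26699 → i = 58.888°, r = 39.641°, D_min = 139.213°, rainbow angle = 40.787°.
At 607 nm (n = 1.331): cos²i = 0.25719 → i = 59.527°, r = 40.356°, D_min = 137.630°, rainbow angle = 42.370°.
Angular width = |40.787° − 42.370°| = 1.583°.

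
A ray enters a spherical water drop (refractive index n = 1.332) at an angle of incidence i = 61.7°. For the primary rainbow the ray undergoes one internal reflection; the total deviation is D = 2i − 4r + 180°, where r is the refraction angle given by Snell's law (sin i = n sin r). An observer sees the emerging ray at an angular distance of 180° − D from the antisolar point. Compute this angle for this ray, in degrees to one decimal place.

42.1°

sin r = sin 61.7° / 1.332 = 0.8805/1.332 = 0.6610; r = 41.38°.
D = 2·61.7° − 4·41.38° + 180° = 123.40° − 165.51° + 180° = 137.89°.
Angle from antisolar point = 180° − D = 42.11°.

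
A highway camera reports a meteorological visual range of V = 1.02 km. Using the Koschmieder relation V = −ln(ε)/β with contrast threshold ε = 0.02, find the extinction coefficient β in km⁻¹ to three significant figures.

β = −ln(0.02) / V = 3.912 / 1.02 = 3.8353 km⁻¹.

3.84 km⁻¹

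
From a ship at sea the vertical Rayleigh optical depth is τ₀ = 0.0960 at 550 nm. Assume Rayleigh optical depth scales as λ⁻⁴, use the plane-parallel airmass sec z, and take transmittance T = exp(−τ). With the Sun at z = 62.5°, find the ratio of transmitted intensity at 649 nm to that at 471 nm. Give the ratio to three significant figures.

1.32

Airmass: sec 62.5° = 2.1657.
τ(649 nm) = 0.0960 × (550/649)⁴ × 2.1657 = 0.0960 × 0.5158 × 2.1657 = 0.1072.
τ(471 nm) = 0.0960 × (550/471)⁴ × 2.1657 = 0.0960 × 1.8594 × 2.1657 = 0.3866.
T(649)/T(471) = exp(τ_B − τ_A) = exp(0.2793) = 1.3223.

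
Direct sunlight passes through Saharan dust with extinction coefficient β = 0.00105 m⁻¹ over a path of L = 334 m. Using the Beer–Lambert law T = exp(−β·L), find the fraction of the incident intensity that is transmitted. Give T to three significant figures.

τ = β·L = 0.00105 × 334 = 0.3507.
T = exp(−0.3507) = 0.7042.

0.704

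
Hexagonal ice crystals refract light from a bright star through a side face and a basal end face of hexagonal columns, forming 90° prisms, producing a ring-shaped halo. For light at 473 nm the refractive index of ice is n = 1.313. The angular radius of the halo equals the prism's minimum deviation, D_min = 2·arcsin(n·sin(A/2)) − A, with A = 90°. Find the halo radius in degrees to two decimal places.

46.38°

n·sin(A/2) = 1.313 × sin 45° = 1.313 × 0.7071 = 0.9284.
D_min = 2·arcsin(0.9284) − 90° = 2 × 68.192° − 90° = 46.383°.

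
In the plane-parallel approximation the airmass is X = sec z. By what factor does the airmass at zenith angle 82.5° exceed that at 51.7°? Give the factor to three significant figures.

4.75

X(82.5°)/X(51.7°) = sec 82.5° / sec 51.7° = cos 51.7° / cos 82.5° = 0.6198/0.1305 = 4.7483.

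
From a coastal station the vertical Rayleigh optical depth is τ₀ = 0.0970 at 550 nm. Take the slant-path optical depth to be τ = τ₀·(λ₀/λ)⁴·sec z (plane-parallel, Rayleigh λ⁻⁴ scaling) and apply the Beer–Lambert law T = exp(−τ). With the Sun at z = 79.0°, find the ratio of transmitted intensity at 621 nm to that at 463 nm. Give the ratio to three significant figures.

Airmass: sec 79.0° = 5.2408.
τ(621 nm) = 0.0970 × (550/621)⁴ × 5.2408 = 0.0970 × 0.6153 × 5.2408 = 0.3128.
τ(463 nm) = 0.0970 × (550/463)⁴ × 5.2408 = 0.0970 × 1.9913 × 5.2408 = 1.0123.
T(621)/T(463) = exp(τ_B − τ_A) = exp(0.6995) = 2.0127.

2.01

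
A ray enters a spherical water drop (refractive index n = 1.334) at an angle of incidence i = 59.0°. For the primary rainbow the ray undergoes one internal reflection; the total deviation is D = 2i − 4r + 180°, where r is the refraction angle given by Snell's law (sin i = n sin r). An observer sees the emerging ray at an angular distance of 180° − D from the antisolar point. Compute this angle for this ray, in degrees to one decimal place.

41.9°

sin r = sin 59.0° / 1.334 = 0.8572/1.334 = 0.6426; r = 39.98°.
D = 2·59.0° − 4·39.98° + 180° = 118.00° − 159.93° + 180° = 138.07°.
Angle from antisolar point = 180° − D = 41.93°.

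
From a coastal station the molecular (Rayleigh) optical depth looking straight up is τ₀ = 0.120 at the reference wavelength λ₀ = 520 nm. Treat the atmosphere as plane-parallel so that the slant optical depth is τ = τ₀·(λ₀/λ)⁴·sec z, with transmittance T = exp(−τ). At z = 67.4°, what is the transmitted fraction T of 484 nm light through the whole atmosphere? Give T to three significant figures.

0.660

sec 67.4° = 2.6022.
τ = 0.120 × (520/484)⁴ × 2.6022 = 0.120 × 1.3324 × 2.6022 = 0.4161.
T = exp(−0.4161) = 0.6596.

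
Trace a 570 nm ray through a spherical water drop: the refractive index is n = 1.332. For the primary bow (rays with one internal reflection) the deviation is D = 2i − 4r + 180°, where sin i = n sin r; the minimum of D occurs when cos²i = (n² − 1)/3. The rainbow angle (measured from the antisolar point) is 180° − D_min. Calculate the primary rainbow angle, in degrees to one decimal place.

42.2°

cos²i = (1.77422 − 1)/3 = 0.25807; i = arccos(0.50801) = 59.469°.
sin r = sin 59.469°/1.332 = 0.64666; r = 40.290°.
D_min = 2·59.469° − 4·40.290° + 180° = 137.776°.
Rainbow angle = 180° − D_min = 42.224°.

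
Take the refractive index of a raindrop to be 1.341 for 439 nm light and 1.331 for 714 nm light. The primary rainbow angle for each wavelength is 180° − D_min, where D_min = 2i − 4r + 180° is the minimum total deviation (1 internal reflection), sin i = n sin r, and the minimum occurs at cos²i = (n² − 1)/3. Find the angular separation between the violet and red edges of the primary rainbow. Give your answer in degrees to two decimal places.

At 439 nm (n = 1.341): cos²i = 0.26609 → i = 58.946°, r = 39.705°, D_min = 139.071°, rainbow angle = 40.929°.
At 714 nm (n = 1.331): cos²i = 0.25719 → i = 59.527°, r = 40.356°, D_min = 137.630°, rainbow angle = 42.370°.
Angular width = |40.929° − 42.370°| = 1.441°.

1.44°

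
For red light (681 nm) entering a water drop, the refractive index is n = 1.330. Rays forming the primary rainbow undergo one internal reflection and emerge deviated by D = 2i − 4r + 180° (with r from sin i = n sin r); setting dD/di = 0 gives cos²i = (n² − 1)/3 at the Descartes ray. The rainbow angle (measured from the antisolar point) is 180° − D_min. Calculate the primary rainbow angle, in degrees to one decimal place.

42.5°

cos²i = (1.76890 − 1)/3 = 0.25630; i = arccos(0.50626) = 59.585°.
sin r = sin 59.585°/1.330 = 0.64841; r = 40.422°.
D_min = 2·59.585° − 4·40.422° + 180° = 137.484°.
Rainbow angle = 180° − D_min = 42.516°.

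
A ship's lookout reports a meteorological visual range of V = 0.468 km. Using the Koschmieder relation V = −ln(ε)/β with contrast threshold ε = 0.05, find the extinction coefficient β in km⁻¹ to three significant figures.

6.40 km⁻¹

β = −ln(0.05) / V = 2.996 / 0.468 = 6.4011 km⁻¹.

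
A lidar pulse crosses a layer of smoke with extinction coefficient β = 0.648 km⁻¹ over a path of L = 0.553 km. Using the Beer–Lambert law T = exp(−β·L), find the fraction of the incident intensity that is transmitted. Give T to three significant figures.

τ = β·L = 0.648 × 0.553 = 0.3583.
T = exp(−0.3583) = 0.6988.

0.699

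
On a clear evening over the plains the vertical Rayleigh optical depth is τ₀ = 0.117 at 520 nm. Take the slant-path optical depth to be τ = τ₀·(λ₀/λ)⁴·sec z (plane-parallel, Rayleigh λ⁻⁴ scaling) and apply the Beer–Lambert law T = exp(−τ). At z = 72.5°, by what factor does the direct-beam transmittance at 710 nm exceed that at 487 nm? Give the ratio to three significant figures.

1.48

Airmass: sec 72.5° = 3.3255.
τ(710 nm) = 0.117 × (520/710)⁴ × 3.3255 = 0.117 × 0.2877 × 3.3255 = 0.1119.
τ(487 nm) = 0.117 × (520/487)⁴ × 3.3255 = 0.117 × 1.2999 × 3.3255 = 0.5058.
T(710)/T(487) = exp(τ_B − τ_A) = exp(0.3938) = 1.4826.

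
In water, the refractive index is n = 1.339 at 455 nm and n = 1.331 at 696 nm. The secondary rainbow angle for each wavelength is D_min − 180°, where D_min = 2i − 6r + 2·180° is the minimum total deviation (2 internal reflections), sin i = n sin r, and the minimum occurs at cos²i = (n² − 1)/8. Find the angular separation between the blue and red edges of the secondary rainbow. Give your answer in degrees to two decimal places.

2.09°

At 455 nm (n = 1.339): cos²i = 0.09912 → i = 71.650°, r = 45.141°, D_min = 232.451°, rainbow angle = 52.451°.
At 696 nm (n = 1.331): cos²i = 0.09645 → i = 71.907°, r = 45.575°, D_min = 230.365°, rainbow angle = 50.365°.
Angular width = |52.451° − 50.365°| = 2.086°.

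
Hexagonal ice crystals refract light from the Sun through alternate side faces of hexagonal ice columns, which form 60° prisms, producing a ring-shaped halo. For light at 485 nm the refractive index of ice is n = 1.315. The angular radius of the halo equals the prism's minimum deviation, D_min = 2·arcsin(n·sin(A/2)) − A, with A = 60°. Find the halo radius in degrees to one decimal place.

22.2°

n·sin(A/2) = 1.315 × sin 30° = 1.315 × 0.5000 = 0.6575.
D_min = 2·arcsin(0.6575) − 60° = 2 × 41.109° − 60° = 22.219°.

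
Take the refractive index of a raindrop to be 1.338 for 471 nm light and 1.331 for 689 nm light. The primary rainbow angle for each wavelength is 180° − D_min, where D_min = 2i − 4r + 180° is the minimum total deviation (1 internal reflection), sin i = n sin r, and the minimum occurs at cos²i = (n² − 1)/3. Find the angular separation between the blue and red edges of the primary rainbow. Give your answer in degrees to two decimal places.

1.01°

At 471 nm (n = 1.338): cos²i = 0.26341 → i = 59.120°, r = 39.899°, D_min = 138.643°, rainbow angle = 41.357°.
At 689 nm (n = 1.331): cos²i = 0.25719 → i = 59.527°, r = 40.356°, D_min = 137.630°, rainbow angle = 42.370°.
Angular width = |41.357° − 42.370°| = 1.013°.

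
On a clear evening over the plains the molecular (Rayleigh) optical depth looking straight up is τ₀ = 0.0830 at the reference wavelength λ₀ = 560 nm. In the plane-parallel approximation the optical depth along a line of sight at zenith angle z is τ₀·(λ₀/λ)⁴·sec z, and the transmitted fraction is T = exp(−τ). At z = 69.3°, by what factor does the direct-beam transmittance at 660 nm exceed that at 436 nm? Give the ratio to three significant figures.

Airmass: sec 69.3° = 2.8291.
τ(660 nm) = 0.0830 × (560/660)⁴ × 2.8291 = 0.0830 × 0.5183 × 2.8291 = 0.1217.
τ(436 nm) = 0.0830 × (560/436)⁴ × 2.8291 = 0.0830 × 2.7215 × 2.8291 = 0.6390.
T(660)/T(436) = exp(τ_B − τ_A) = exp(0.5173) = 1.6776.

1.68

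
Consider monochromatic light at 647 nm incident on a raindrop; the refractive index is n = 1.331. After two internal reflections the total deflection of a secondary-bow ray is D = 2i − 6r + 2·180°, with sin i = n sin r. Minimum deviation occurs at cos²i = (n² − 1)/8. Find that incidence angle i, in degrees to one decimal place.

71.9°

cos²i = (1.331² − 1)/8 = (1.77156 − 1)/8 = 0.09645.
cos i = 0.31056, so i = 71.907°.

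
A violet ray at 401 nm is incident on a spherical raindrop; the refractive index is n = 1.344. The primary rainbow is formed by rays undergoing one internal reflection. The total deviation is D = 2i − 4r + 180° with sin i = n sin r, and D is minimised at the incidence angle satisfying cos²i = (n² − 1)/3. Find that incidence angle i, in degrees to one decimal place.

58.8°

cos²i = (1.344² − 1)/3 = (1.80634 − 1)/3 = 0.26878.
cos i = 0.51844, so i = 58.772°.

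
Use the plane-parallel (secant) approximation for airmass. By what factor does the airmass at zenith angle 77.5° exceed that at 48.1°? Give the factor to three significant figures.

X(77.5°)/X(48.1°) = sec 77.5° / sec 48.1° = cos 48.1° / cos 77.5° = 0.6678/0.2164 = 3.0855.

3.09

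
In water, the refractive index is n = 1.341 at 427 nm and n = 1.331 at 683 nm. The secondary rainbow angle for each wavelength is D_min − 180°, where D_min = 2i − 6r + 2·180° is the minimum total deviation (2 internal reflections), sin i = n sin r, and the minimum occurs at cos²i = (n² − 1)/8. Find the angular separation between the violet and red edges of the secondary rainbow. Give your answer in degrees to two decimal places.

At 427 nm (n = 1.341): cos²i = 0.09979 → i = 71.586°, r = 45.034°, D_min = 232.966°, rainbow angle = 52.966°.
At 683 nm (n = 1.331): cos²i = 0.09645 → i = 71.907°, r = 45.575°, D_min = 230.365°, rainbow angle = 50.365°.
Angular width = |52.966° − 50.365°| = 2.601°.

2.60°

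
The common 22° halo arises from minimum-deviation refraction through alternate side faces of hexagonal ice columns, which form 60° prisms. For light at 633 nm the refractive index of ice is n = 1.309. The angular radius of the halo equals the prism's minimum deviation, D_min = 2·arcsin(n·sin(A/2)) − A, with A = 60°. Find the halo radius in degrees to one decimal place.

21.8°

n·sin(A/2) = 1.309 × sin 30° = 1.309 × 0.5000 = 0.6545.
D_min = 2·arcsin(0.6545) − 60° = 2 × 40.882° − 60° = 21.763°.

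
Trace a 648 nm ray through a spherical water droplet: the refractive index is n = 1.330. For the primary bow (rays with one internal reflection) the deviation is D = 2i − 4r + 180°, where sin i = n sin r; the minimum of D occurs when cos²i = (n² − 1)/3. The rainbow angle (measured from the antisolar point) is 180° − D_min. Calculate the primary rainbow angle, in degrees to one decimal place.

42.5°

cos²i = (1.76890 − 1)/3 = 0.25630; i = arccos(0.50626) = 59.585°.
sin r = sin 59.585°/1.330 = 0.64841; r = 40.422°.
D_min = 2·59.585° − 4·40.422° + 180° = 137.484°.
Rainbow angle = 180° − D_min = 42.516°.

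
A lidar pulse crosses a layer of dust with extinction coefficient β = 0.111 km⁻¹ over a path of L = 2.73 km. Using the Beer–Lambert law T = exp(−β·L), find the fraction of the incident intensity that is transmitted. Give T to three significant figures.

0.739

τ = β·L = 0.111 × 2.73 = 0.3030.
T = exp(−0.3030) = 0.7386.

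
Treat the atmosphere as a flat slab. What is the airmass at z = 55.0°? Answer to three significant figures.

X = sec z = 1/cos 55.0° = 1/0.5736 = 1.7434.

1.74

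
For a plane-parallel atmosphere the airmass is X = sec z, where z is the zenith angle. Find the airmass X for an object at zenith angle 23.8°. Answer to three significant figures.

1.09

X = sec z = 1/cos 23.8° = 1/0.9150 = 1.0929.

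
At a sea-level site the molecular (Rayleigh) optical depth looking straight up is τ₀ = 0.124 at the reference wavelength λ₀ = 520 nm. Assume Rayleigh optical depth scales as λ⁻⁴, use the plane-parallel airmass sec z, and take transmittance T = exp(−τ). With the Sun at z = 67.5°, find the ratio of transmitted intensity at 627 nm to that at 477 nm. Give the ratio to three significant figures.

1.36

Airmass: sec 67.5° = 2.6131.
τ(627 nm) = 0.124 × (520/627)⁴ × 2.6131 = 0.124 × 0.4731 × 2.6131 = 0.1533.
τ(477 nm) = 0.124 × (520/477)⁴ × 2.6131 = 0.124 × 1.4123 × 2.6131 = 0.4576.
T(627)/T(477) = exp(τ_B − τ_A) = exp(0.3043) = 1.3557.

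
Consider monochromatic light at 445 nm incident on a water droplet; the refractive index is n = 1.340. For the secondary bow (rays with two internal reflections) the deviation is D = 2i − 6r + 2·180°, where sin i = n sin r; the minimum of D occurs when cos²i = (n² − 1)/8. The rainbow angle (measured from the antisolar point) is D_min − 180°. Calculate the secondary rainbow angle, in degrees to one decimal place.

cos²i = (1.79560 − 1)/8 = 0.09945; i = arccos(0.31536) = 71.618°.
sin r = sin 71.618°/1.340 = 0.70819; r = 45.088°.
D_min = 2·71.618° − 6·45.088° + 360° = 232.709°.
Rainbow angle = D_min − 180° = 52.709°.

52.7°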